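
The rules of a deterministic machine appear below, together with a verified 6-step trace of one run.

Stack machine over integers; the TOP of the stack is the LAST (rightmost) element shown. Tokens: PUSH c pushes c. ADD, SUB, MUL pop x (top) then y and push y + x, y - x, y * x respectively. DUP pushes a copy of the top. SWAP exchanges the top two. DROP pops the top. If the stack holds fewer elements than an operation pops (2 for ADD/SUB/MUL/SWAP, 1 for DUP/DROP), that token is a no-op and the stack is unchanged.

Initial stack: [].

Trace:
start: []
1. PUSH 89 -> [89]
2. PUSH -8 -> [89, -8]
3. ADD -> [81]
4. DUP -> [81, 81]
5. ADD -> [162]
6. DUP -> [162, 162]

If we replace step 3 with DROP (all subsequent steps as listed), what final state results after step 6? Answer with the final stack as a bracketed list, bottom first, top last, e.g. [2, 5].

(re-executing from step 3 with the substitution; state before step 3: [89, -8])
3. DROP -> [89]
4. DUP -> [89, 89]
5. ADD -> [178]
6. DUP -> [178, 178]

[178, 178]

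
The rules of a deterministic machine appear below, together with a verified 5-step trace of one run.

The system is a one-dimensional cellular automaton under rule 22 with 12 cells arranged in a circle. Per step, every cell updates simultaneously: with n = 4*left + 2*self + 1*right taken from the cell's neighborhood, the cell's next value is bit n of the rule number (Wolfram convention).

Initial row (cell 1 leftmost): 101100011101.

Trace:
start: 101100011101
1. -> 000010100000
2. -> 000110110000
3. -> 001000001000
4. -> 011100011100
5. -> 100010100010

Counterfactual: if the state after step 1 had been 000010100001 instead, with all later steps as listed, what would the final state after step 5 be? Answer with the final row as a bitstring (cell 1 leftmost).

state after step 1 := 000010100001
2. -> 100110110011
3. -> 011000001100
4. -> 100100010010
5. -> 111110111110

111110111110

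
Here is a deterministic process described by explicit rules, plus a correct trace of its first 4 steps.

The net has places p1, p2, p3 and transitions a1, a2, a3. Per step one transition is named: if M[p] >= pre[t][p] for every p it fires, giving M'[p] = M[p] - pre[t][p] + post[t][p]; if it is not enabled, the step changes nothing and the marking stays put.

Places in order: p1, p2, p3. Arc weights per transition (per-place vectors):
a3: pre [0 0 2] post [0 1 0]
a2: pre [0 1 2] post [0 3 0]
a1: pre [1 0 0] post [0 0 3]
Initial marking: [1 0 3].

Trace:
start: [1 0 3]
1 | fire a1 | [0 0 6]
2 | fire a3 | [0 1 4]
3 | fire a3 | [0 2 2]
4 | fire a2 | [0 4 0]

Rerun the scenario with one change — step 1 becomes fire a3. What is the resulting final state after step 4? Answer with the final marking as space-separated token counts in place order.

(re-executing from step 1 with the substitution; state before step 1: [1 0 3])
1 | fire a3 | [1 1 1]
2 | fire a3 | [1 1 1]
3 | fire a3 | [1 1 1]
4 | fire a2 | [1 1 1]

1 1 1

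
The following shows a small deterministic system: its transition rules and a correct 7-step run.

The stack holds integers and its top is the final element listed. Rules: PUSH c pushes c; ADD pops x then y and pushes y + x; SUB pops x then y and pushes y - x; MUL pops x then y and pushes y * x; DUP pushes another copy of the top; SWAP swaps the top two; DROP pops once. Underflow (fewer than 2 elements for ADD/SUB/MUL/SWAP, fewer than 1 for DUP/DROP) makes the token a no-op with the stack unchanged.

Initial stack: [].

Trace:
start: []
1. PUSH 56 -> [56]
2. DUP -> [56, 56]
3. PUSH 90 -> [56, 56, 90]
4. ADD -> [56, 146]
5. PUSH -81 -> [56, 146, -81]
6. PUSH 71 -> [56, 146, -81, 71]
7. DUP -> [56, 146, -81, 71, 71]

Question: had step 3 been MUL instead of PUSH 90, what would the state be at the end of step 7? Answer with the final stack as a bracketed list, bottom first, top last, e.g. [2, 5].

(re-executing from step 3 with the substitution; state before step 3: [56, 56])
3. MUL -> [3136]
4. ADD -> [3136]
5. PUSH -81 -> [3136, -81]
6. PUSH 71 -> [3136, -81, 71]
7. DUP -> [3136, -81, 71, 71]

[3136, -81, 71, 71]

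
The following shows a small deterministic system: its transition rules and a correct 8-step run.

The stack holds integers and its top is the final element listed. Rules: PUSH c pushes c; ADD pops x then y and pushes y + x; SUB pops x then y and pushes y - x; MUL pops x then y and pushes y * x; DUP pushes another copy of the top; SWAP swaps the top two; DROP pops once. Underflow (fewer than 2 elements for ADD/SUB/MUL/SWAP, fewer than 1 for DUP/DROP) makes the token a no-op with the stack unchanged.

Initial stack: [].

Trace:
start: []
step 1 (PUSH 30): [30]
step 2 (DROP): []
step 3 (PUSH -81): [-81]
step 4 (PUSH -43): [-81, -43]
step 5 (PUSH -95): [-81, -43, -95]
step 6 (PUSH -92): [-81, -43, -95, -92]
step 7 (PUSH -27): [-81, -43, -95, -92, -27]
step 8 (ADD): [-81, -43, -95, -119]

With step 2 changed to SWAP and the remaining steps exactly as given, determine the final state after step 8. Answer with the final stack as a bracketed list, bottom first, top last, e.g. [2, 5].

(re-executing from step 2 with the substitution; state before step 2: [30])
step 2 (SWAP): [30]
step 3 (PUSH -81): [30, -81]
step 4 (PUSH -43): [30, -81, -43]
step 5 (PUSH -95): [30, -81, -43, -95]
step 6 (PUSH -92): [30, -81, -43, -95, -92]
step 7 (PUSH -27): [30, -81, -43, -95, -92, -27]
step 8 (ADD): [30, -81, -43, -95, -119]

[30, -81, -43, -95, -119]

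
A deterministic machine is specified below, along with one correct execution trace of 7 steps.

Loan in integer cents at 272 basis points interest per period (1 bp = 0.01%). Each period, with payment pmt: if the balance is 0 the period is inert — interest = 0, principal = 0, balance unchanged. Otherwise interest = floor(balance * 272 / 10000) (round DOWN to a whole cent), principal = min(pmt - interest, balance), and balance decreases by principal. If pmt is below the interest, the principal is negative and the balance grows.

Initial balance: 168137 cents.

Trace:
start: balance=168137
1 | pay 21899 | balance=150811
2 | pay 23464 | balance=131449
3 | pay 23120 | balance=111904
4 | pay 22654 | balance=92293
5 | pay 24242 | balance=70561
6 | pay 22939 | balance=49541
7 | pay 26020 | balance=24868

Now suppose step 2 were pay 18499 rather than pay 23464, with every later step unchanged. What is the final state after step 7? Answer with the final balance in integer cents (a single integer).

(re-executing from step 2 with the substitution; state before step 2: balance=150811)
2 | pay 18499 | balance=136414
3 | pay 23120 | balance=117004
4 | pay 22654 | balance=97532
5 | pay 24242 | balance=75942
6 | pay 22939 | balance=55068
7 | pay 26020 | balance=30545

30545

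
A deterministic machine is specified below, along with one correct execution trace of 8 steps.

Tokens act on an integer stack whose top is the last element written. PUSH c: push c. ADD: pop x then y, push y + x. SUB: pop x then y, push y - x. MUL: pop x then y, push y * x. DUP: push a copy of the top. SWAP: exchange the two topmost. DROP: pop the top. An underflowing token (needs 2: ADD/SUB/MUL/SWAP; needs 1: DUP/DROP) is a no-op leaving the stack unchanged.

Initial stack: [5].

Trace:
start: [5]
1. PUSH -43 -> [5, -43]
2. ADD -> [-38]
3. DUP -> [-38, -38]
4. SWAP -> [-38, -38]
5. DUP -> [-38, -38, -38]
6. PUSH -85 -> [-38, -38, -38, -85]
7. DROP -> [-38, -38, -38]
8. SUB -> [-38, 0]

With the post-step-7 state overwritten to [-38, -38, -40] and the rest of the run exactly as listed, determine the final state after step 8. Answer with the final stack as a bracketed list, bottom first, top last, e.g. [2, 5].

state after step 7 := [-38, -38, -40]
8. SUB -> [-38, 2]

[-38, 2]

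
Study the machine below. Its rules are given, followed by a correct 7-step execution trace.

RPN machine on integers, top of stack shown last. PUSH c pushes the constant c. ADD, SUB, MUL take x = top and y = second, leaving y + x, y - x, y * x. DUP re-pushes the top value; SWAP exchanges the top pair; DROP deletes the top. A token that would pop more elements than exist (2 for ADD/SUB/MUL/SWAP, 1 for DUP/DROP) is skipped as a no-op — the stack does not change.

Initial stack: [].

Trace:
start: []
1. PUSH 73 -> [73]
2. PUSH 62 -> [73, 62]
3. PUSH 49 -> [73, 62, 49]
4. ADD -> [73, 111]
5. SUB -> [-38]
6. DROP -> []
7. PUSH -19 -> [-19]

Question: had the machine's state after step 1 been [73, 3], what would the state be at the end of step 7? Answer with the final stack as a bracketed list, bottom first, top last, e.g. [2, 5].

state after step 1 := [73, 3]
2. PUSH 62 -> [73, 3, 62]
3. PUSH 49 -> [73, 3, 62, 49]
4. ADD -> [73, 3, 111]
5. SUB -> [73, -108]
6. DROP -> [73]
7. PUSH -19 -> [73, -19]

[73, -19]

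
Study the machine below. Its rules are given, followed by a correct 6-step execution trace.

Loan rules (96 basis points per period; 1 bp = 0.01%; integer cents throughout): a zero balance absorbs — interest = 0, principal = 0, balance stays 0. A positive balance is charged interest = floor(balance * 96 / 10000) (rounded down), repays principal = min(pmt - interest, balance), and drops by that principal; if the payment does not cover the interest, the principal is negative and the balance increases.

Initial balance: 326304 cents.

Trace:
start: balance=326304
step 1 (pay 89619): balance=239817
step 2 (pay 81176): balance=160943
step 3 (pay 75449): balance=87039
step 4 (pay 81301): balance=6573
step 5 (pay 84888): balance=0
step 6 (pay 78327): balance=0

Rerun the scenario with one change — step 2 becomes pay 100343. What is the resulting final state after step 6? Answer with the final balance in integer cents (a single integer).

(re-executing from step 2 with the substitution; state before step 2: balance=239817)
step 2 (pay 100343): balance=141776
step 3 (pay 75449): balance=67688
step 4 (pay 81301): balance=0
step 5 (pay 84888): balance=0
step 6 (pay 78327): balance=0

0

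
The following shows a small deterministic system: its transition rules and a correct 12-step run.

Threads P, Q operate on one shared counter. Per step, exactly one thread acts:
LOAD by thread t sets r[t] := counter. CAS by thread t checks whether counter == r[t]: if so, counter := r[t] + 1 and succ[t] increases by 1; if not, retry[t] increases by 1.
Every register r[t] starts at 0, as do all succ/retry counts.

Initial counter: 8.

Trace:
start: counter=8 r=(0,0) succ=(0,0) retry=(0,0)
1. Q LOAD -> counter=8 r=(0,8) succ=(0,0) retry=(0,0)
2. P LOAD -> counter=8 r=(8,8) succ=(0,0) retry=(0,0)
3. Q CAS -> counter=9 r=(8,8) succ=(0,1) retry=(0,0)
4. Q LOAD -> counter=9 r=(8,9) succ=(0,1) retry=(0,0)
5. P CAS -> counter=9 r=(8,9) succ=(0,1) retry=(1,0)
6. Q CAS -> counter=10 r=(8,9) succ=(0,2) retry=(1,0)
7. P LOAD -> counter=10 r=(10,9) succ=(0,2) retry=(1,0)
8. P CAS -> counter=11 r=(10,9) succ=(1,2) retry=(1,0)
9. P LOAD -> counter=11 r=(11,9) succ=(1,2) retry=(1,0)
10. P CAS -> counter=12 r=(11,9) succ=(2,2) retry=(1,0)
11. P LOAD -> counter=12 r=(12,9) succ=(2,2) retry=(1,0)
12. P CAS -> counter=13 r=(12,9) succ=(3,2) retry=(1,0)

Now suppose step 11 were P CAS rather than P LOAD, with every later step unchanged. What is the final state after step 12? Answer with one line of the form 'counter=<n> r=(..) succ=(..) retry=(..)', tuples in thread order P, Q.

(re-executing from step 11 with the substitution; state before step 11: counter=12 r=(11,9) succ=(2,2) retry=(1,0))
11. P CAS -> counter=12 r=(11,9) succ=(2,2) retry=(2,0)
12. P CAS -> counter=12 r=(11,9) succ=(2,2) retry=(3,0)

counter=12 r=(11,9) succ=(2,2) retry=(3,0)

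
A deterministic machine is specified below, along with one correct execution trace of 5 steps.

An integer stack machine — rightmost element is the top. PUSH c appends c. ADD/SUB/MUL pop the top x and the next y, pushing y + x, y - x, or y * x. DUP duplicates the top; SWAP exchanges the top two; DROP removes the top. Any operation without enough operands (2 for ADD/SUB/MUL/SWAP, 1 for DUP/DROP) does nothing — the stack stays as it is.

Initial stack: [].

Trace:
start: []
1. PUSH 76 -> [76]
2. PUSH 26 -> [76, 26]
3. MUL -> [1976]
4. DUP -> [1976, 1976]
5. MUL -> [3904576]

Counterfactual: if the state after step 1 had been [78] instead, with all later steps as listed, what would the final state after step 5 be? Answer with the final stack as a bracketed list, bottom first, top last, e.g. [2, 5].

state after step 1 := [78]
2. PUSH 26 -> [78, 26]
3. MUL -> [2028]
4. DUP -> [2028, 2028]
5. MUL -> [4112784]

[4112784]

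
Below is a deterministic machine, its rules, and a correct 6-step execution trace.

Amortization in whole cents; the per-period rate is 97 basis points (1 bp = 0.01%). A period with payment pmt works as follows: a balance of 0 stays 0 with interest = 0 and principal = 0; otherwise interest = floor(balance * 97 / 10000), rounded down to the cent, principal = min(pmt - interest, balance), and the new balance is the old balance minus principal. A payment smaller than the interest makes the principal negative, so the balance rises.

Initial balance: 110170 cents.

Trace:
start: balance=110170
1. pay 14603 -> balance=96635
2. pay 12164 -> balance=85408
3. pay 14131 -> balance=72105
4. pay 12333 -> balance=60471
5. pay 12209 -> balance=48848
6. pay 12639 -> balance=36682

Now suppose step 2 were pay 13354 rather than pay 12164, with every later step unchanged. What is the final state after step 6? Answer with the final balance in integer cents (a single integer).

35444

(re-executing from step 2 with the substitution; state before step 2: balance=96635)
2. pay 13354 -> balance=84218
3. pay 14131 -> balance=70903
4. pay 12333 -> balance=59257
5. pay 12209 -> balance=47622
6. pay 12639 -> balance=35444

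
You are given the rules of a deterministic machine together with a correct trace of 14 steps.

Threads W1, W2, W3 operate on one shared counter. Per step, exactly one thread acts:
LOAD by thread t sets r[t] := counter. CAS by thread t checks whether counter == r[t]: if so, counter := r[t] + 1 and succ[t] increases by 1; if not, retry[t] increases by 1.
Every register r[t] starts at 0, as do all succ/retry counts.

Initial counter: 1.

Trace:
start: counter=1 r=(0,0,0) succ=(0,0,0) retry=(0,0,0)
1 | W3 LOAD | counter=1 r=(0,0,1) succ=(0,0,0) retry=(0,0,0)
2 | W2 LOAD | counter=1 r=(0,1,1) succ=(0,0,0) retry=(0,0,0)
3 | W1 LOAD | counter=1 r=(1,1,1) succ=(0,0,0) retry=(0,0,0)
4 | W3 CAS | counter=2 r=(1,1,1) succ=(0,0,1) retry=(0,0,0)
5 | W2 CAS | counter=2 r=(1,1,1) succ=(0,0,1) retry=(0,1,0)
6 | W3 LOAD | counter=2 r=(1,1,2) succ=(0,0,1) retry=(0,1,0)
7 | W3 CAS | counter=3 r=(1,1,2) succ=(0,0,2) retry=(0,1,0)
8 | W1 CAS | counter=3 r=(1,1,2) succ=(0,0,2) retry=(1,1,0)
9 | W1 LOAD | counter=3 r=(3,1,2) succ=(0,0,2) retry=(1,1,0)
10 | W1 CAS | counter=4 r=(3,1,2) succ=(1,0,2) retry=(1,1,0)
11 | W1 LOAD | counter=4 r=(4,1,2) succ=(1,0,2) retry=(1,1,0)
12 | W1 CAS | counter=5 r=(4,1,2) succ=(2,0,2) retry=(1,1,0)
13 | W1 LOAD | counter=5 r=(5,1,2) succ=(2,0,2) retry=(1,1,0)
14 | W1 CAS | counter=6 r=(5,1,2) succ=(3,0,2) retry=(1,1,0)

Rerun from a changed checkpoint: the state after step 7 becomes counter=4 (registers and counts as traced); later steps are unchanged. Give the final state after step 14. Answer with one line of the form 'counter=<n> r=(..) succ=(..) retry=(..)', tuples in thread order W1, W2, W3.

state after step 7 := counter=4 r=(1,1,2) succ=(0,0,2) retry=(0,1,0)
8 | W1 CAS | counter=4 r=(1,1,2) succ=(0,0,2) retry=(1,1,0)
9 | W1 LOAD | counter=4 r=(4,1,2) succ=(0,0,2) retry=(1,1,0)
10 | W1 CAS | counter=5 r=(4,1,2) succ=(1,0,2) retry=(1,1,0)
11 | W1 LOAD | counter=5 r=(5,1,2) succ=(1,0,2) retry=(1,1,0)
12 | W1 CAS | counter=6 r=(5,1,2) succ=(2,0,2) retry=(1,1,0)
13 | W1 LOAD | counter=6 r=(6,1,2) succ=(2,0,2) retry=(1,1,0)
14 | W1 CAS | counter=7 r=(6,1,2) succ=(3,0,2) retry=(1,1,0)

counter=7 r=(6,1,2) succ=(3,0,2) retry=(1,1,0)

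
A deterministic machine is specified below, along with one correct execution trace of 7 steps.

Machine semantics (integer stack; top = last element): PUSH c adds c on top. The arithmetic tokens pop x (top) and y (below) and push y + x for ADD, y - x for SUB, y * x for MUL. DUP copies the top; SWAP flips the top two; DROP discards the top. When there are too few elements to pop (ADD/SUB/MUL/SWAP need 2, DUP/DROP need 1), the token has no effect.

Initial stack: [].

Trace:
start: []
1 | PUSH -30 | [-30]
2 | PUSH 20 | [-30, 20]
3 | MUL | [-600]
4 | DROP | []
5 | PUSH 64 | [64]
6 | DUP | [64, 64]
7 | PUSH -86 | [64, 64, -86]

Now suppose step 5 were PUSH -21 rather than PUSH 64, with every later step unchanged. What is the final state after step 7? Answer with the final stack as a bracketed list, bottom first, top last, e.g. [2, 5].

[-21, -21, -86]

(re-executing from step 5 with the substitution; state before step 5: [])
5 | PUSH -21 | [-21]
6 | DUP | [-21, -21]
7 | PUSH -86 | [-21, -21, -86]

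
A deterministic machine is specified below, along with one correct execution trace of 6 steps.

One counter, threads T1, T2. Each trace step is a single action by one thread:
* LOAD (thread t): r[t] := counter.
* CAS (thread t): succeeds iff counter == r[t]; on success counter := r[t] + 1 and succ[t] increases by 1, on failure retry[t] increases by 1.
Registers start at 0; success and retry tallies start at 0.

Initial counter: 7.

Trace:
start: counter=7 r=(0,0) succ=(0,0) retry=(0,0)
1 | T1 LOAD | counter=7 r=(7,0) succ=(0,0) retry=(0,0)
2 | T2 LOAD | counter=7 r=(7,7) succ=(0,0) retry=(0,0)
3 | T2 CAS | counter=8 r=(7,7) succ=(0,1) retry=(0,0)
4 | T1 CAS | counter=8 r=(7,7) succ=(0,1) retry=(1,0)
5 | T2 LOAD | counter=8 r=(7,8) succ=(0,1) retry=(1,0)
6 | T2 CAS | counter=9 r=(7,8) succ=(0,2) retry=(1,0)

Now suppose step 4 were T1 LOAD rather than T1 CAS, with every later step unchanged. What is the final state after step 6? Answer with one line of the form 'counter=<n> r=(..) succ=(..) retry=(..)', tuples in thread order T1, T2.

(re-executing from step 4 with the substitution; state before step 4: counter=8 r=(7,7) succ=(0,1) retry=(0,0))
4 | T1 LOAD | counter=8 r=(8,7) succ=(0,1) retry=(0,0)
5 | T2 LOAD | counter=8 r=(8,8) succ=(0,1) retry=(0,0)
6 | T2 CAS | counter=9 r=(8,8) succ=(0,2) retry=(0,0)

counter=9 r=(8,8) succ=(0,2) retry=(0,0)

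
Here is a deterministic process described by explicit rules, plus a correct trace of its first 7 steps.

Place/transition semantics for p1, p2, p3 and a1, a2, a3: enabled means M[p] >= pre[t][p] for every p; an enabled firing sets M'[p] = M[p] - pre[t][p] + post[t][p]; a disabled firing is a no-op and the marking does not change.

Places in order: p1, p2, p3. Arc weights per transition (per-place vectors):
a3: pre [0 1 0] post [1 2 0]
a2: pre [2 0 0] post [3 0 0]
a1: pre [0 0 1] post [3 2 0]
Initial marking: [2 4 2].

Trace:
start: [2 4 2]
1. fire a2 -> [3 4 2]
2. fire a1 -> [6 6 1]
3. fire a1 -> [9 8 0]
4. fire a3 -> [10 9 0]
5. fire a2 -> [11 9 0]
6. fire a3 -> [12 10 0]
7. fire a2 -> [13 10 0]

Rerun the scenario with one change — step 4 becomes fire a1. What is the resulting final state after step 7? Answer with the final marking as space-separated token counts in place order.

12 9 0

(re-executing from step 4 with the substitution; state before step 4: [9 8 0])
4. fire a1 -> [9 8 0]
5. fire a2 -> [10 8 0]
6. fire a3 -> [11 9 0]
7. fire a2 -> [12 9 0]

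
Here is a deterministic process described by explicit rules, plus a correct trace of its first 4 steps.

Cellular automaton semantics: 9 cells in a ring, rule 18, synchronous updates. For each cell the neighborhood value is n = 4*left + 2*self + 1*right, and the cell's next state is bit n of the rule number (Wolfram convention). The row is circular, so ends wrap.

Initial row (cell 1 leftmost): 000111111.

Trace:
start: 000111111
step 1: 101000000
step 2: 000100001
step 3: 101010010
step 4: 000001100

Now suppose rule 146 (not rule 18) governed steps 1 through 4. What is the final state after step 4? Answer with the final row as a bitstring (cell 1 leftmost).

000101101

(re-executing steps 1..4 under rule 146; state before step 1: 000111111)
step 1: 101011110
step 2: 000001100
step 3: 000010010
step 4: 000101101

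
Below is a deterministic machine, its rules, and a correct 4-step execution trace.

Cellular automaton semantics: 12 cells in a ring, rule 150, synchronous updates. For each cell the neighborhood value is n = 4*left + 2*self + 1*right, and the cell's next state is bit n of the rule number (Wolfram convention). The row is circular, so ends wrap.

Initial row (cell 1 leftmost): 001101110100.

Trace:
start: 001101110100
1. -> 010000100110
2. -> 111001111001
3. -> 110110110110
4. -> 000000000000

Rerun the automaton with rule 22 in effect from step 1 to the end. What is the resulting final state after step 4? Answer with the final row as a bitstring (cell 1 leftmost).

001110100001

(re-executing steps 1..4 under rule 22; state before step 1: 001101110100)
1. -> 010000000110
2. -> 111000001001
3. -> 000100011110
4. -> 001110100001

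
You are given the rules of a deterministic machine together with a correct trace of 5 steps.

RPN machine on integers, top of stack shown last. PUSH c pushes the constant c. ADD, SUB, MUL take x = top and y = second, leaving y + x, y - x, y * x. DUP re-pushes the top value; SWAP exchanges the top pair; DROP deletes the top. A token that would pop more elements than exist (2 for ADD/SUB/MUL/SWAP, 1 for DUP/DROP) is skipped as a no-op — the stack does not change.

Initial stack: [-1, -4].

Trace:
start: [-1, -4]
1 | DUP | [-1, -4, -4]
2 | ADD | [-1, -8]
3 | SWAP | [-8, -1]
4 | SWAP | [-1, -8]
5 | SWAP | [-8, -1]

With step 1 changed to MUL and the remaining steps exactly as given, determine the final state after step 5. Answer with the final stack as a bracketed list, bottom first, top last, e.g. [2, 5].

[4]

(re-executing from step 1 with the substitution; state before step 1: [-1, -4])
1 | MUL | [4]
2 | ADD | [4]
3 | SWAP | [4]
4 | SWAP | [4]
5 | SWAP | [4]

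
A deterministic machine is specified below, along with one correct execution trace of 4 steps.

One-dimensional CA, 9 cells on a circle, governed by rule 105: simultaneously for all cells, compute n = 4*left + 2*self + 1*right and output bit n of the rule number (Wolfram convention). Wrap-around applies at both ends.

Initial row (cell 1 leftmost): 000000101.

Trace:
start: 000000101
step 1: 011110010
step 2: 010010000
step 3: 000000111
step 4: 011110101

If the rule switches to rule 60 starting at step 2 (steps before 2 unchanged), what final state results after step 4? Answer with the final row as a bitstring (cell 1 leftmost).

100101001

(re-executing steps 2..4 under rule 60; state before step 2: 011110010)
step 2: 010001011
step 3: 111001110
step 4: 100101001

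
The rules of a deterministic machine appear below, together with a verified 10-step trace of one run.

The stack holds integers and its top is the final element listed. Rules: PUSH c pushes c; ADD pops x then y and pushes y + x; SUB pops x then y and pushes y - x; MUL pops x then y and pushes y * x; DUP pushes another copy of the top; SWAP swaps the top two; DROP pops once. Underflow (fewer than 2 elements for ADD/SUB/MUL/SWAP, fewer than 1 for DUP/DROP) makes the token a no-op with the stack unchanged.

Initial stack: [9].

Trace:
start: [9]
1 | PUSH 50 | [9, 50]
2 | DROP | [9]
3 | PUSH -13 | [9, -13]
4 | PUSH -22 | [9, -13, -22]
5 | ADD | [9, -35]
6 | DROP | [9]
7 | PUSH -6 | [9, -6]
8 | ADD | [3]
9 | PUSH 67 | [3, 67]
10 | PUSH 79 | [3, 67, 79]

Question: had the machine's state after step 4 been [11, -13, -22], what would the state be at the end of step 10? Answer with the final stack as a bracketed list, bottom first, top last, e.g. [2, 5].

[5, 67, 79]

state after step 4 := [11, -13, -22]
5 | ADD | [11, -35]
6 | DROP | [11]
7 | PUSH -6 | [11, -6]
8 | ADD | [5]
9 | PUSH 67 | [5, 67]
10 | PUSH 79 | [5, 67, 79]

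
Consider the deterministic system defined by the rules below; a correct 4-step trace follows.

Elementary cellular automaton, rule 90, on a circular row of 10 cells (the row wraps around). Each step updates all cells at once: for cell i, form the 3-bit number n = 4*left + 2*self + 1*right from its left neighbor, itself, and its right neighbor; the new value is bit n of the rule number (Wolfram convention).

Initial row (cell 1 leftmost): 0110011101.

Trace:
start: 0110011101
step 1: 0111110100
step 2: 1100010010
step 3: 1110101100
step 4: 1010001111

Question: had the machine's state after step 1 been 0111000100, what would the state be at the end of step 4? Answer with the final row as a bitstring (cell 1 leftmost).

state after step 1 := 0111000100
step 2: 1101101010
step 3: 1101100000
step 4: 1101110001

1101110001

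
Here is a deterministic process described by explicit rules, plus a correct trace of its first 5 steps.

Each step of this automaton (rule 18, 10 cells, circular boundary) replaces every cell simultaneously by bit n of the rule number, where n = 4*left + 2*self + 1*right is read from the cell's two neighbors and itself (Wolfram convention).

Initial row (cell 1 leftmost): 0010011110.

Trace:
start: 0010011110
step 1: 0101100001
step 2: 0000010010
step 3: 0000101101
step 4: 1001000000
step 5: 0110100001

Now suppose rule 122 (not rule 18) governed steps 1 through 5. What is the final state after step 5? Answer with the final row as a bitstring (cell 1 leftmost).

1100111111

(re-executing steps 1..5 under rule 122; state before step 1: 0010011110)
step 1: 0101110011
step 2: 1011011111
step 3: 1111110000
step 4: 1000011001
step 5: 1100111111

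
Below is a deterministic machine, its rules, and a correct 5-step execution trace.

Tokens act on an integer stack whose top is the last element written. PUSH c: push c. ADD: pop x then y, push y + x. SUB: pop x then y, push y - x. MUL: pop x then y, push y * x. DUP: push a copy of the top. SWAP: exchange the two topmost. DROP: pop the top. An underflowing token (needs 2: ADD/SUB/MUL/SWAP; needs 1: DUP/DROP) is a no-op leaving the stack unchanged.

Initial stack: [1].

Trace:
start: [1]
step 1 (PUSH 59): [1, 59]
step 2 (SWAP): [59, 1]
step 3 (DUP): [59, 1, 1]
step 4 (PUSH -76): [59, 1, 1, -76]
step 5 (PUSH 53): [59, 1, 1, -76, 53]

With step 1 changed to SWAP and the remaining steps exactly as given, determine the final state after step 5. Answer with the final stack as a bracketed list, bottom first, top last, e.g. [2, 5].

(re-executing from step 1 with the substitution; state before step 1: [1])
step 1 (SWAP): [1]
step 2 (SWAP): [1]
step 3 (DUP): [1, 1]
step 4 (PUSH -76): [1, 1, -76]
step 5 (PUSH 53): [1, 1, -76, 53]

[1, 1, -76, 53]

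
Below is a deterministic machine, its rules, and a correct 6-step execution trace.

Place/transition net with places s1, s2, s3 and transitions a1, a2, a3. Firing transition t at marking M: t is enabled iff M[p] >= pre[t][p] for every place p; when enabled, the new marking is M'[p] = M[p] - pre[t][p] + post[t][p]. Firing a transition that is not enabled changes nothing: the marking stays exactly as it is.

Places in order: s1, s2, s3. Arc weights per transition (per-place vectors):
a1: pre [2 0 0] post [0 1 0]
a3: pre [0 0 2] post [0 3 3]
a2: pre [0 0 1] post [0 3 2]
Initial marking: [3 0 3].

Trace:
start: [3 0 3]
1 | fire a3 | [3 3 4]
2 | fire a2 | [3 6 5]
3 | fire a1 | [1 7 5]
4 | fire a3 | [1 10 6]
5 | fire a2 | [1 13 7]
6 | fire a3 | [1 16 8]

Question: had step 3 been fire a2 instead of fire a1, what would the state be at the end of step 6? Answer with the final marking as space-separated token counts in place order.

(re-executing from step 3 with the substitution; state before step 3: [3 6 5])
3 | fire a2 | [3 9 6]
4 | fire a3 | [3 12 7]
5 | fire a2 | [3 15 8]
6 | fire a3 | [3 18 9]

3 18 9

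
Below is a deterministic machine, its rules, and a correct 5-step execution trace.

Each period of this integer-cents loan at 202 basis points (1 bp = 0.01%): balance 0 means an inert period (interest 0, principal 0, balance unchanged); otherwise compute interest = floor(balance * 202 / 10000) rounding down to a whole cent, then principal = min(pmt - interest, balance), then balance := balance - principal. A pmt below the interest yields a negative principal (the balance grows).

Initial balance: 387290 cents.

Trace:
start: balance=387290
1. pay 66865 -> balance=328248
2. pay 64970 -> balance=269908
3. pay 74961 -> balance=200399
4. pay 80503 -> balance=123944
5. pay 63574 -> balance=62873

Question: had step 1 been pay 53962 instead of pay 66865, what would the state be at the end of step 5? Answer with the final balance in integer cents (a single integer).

(re-executing from step 1 with the substitution; state before step 1: balance=387290)
1. pay 53962 -> balance=341151
2. pay 64970 -> balance=283072
3. pay 74961 -> balance=213829
4. pay 80503 -> balance=137645
5. pay 63574 -> balance=76851

76851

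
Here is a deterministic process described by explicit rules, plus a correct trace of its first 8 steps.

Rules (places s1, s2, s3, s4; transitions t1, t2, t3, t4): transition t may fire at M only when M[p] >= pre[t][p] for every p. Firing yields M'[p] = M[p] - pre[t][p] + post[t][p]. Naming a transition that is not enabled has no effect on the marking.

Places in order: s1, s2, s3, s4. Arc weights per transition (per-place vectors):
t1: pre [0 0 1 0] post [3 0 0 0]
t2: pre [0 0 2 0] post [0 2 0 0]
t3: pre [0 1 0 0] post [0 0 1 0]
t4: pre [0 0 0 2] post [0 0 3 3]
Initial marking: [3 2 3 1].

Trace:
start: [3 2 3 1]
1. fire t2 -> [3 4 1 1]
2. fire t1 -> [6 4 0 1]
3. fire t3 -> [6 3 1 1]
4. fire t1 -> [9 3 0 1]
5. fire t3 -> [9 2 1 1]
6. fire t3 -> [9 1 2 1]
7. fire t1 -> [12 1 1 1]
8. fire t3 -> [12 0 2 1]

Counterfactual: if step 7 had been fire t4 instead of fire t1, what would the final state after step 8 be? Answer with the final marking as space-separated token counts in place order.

(re-executing from step 7 with the substitution; state before step 7: [9 1 2 1])
7. fire t4 -> [9 1 2 1]
8. fire t3 -> [9 0 3 1]

9 0 3 1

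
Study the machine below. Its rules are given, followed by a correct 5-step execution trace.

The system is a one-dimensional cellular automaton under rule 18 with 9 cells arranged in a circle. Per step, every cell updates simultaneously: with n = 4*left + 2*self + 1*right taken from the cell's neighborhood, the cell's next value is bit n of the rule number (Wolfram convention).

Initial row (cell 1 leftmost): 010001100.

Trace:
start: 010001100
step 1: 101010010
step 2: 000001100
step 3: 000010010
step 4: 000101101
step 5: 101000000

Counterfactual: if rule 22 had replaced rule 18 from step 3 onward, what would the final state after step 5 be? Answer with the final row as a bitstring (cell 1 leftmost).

101000000

(re-executing steps 3..5 under rule 22; state before step 3: 000001100)
step 3: 000010010
step 4: 000111111
step 5: 101000000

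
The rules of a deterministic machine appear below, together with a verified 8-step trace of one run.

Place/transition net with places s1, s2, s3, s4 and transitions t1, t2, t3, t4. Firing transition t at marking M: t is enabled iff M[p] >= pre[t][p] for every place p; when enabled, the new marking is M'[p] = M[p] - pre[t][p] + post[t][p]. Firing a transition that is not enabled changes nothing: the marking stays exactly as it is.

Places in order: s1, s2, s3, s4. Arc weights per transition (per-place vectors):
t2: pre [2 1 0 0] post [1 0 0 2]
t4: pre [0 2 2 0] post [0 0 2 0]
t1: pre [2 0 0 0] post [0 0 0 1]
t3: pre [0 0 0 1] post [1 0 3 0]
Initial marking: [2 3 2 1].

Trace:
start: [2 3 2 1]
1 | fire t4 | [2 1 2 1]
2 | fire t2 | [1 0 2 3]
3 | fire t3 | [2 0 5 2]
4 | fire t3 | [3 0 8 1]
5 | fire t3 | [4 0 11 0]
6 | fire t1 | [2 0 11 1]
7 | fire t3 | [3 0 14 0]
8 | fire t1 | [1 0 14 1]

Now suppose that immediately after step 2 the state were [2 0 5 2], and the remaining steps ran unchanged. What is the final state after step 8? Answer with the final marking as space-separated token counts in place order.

1 0 14 1

state after step 2 := [2 0 5 2]
3 | fire t3 | [3 0 8 1]
4 | fire t3 | [4 0 11 0]
5 | fire t3 | [4 0 11 0]
6 | fire t1 | [2 0 11 1]
7 | fire t3 | [3 0 14 0]
8 | fire t1 | [1 0 14 1]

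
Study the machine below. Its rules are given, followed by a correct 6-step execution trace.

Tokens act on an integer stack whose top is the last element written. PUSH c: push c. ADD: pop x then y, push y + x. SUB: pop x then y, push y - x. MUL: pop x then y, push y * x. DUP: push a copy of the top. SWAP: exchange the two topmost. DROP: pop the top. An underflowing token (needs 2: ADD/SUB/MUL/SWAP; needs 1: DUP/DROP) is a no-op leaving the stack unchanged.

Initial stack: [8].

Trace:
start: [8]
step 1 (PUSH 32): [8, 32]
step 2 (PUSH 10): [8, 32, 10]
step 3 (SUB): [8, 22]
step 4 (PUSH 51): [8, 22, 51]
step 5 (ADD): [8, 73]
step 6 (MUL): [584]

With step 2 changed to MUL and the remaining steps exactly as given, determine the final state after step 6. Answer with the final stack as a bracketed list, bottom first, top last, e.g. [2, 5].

(re-executing from step 2 with the substitution; state before step 2: [8, 32])
step 2 (MUL): [256]
step 3 (SUB): [256]
step 4 (PUSH 51): [256, 51]
step 5 (ADD): [307]
step 6 (MUL): [307]

[307]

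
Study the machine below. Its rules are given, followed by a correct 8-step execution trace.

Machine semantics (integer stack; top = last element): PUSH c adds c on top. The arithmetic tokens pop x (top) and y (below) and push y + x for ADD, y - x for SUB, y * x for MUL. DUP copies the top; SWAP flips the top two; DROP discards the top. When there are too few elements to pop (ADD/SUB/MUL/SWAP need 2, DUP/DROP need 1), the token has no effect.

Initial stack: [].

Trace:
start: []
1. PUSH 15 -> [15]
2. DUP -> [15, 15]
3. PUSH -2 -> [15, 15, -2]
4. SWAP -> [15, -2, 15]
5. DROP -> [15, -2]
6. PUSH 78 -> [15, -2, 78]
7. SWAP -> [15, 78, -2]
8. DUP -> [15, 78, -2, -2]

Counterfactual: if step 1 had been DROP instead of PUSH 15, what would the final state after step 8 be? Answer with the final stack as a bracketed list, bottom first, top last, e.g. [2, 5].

(re-executing from step 1 with the substitution; state before step 1: [])
1. DROP -> []
2. DUP -> []
3. PUSH -2 -> [-2]
4. SWAP -> [-2]
5. DROP -> []
6. PUSH 78 -> [78]
7. SWAP -> [78]
8. DUP -> [78, 78]

[78, 78]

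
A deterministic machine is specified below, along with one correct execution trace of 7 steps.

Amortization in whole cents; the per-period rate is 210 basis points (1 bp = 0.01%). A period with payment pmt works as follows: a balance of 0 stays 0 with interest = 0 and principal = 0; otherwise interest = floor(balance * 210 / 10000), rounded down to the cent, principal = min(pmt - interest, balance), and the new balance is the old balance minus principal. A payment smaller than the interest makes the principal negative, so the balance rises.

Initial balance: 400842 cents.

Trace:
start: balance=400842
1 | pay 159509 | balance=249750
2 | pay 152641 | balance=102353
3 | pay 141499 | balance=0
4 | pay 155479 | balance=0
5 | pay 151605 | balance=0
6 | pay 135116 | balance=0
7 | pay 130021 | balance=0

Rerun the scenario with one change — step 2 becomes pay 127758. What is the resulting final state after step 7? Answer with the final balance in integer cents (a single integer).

0

(re-executing from step 2 with the substitution; state before step 2: balance=249750)
2 | pay 127758 | balance=127236
3 | pay 141499 | balance=0
4 | pay 155479 | balance=0
5 | pay 151605 | balance=0
6 | pay 135116 | balance=0
7 | pay 130021 | balance=0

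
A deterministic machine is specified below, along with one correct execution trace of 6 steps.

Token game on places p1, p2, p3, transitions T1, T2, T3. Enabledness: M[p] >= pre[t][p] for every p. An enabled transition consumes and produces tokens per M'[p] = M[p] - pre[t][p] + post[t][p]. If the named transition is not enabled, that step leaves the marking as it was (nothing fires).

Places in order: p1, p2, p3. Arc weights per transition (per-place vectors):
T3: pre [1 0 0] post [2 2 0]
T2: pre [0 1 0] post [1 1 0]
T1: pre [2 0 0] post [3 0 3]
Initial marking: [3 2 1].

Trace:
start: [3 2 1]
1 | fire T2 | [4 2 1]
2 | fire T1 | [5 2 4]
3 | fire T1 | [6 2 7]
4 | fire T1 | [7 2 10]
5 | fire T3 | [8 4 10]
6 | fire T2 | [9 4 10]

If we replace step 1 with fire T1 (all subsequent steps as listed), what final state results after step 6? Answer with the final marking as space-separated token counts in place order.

(re-executing from step 1 with the substitution; state before step 1: [3 2 1])
1 | fire T1 | [4 2 4]
2 | fire T1 | [5 2 7]
3 | fire T1 | [6 2 10]
4 | fire T1 | [7 2 13]
5 | fire T3 | [8 4 13]
6 | fire T2 | [9 4 13]

9 4 13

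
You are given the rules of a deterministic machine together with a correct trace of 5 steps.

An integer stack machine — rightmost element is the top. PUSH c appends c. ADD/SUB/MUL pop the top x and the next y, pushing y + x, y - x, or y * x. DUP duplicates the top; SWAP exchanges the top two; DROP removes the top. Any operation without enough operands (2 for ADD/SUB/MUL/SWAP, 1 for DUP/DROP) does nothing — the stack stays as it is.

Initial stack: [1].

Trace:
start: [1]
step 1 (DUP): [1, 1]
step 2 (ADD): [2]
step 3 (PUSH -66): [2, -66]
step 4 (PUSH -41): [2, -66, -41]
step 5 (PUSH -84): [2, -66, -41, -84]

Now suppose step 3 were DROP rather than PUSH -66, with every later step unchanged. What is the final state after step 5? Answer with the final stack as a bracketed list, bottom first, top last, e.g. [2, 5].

(re-executing from step 3 with the substitution; state before step 3: [2])
step 3 (DROP): []
step 4 (PUSH -41): [-41]
step 5 (PUSH -84): [-41, -84]

[-41, -84]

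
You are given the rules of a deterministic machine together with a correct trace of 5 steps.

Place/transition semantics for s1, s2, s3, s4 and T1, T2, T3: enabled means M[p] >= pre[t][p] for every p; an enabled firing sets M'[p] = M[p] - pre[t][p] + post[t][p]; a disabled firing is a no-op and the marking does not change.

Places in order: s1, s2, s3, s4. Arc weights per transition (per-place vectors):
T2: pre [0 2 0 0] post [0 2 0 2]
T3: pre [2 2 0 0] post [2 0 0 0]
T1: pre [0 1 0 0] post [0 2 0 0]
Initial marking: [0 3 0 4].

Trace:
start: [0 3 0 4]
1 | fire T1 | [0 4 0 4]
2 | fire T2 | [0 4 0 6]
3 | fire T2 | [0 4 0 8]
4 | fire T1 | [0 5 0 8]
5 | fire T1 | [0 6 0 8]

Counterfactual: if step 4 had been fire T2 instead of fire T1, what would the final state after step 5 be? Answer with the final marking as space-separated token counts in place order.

0 5 0 10

(re-executing from step 4 with the substitution; state before step 4: [0 4 0 8])
4 | fire T2 | [0 4 0 10]
5 | fire T1 | [0 5 0 10]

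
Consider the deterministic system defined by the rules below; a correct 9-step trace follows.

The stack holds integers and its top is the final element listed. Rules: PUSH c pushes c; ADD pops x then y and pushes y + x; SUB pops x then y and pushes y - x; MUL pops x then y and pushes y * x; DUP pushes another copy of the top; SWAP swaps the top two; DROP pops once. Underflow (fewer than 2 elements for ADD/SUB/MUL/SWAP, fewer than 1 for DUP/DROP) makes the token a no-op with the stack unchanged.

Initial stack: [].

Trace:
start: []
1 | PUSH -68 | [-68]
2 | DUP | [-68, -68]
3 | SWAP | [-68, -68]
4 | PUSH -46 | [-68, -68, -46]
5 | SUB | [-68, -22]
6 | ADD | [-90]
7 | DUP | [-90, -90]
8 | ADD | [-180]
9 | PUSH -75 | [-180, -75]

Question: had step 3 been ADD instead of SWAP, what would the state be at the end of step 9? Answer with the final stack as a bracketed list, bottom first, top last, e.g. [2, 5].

[-180, -75]

(re-executing from step 3 with the substitution; state before step 3: [-68, -68])
3 | ADD | [-136]
4 | PUSH -46 | [-136, -46]
5 | SUB | [-90]
6 | ADD | [-90]
7 | DUP | [-90, -90]
8 | ADD | [-180]
9 | PUSH -75 | [-180, -75]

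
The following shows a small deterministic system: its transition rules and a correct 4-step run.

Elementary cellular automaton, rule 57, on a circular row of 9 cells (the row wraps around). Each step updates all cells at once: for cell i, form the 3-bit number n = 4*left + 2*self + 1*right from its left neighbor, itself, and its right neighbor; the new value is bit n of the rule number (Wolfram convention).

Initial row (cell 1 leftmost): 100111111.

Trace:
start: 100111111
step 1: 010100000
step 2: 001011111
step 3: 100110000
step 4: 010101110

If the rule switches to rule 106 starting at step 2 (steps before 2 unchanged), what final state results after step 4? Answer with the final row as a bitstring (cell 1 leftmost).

(re-executing steps 2..4 under rule 106; state before step 2: 010100000)
step 2: 101000000
step 3: 010000001
step 4: 100000010

100000010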